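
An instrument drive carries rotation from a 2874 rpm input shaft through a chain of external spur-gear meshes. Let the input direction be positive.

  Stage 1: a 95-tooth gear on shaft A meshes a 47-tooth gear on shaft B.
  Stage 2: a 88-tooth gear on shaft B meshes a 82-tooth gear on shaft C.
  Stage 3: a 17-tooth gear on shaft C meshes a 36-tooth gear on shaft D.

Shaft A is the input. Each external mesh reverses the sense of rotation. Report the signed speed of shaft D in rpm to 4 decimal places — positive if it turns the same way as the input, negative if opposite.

Stage 1 [95T→47T]: ω = 2874.0000×95/47 = 5809.1489 rpm, dir flips to −; running = −5809.1489
Stage 2 [88T→82T]: ω = 5809.1489×88/82 = 6234.2086 rpm, dir flips to +; running = +6234.2086
Stage 3 [17T→36T]: ω = 6234.2086×17/36 = 2943.9318 rpm, dir flips to −; running = −2943.9318

-2943.9318 rpm (opposite to input, |ω| = 2943.9318 rpm)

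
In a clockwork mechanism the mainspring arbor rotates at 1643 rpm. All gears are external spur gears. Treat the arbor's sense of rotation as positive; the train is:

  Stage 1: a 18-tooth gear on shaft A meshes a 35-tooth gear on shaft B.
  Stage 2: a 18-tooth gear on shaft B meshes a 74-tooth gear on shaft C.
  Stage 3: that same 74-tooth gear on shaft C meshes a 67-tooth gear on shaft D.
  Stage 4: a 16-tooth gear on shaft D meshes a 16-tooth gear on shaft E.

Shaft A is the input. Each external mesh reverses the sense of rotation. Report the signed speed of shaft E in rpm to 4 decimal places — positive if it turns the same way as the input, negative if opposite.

+227.0072 rpm (same as input, |ω| = 227.0072 rpm)

Stage 1 [18T→35T]: ω = 1643.0000×18/35 = 844.9714 rpm, dir flips to −; running = −844.9714
Stage 2 [18T→74T]: ω = 844.9714×18/74 = 205.5336 rpm, dir flips to +; running = +205.5336
Stage 3 [74T→67T]: ω = 205.5336×74/67 = 227.0072 rpm, dir flips to −; running = −227.0072
Stage 4 [16T→16T]: ω = 227.0072×16/16 = 227.0072 rpm, dir flips to +; running = +227.0072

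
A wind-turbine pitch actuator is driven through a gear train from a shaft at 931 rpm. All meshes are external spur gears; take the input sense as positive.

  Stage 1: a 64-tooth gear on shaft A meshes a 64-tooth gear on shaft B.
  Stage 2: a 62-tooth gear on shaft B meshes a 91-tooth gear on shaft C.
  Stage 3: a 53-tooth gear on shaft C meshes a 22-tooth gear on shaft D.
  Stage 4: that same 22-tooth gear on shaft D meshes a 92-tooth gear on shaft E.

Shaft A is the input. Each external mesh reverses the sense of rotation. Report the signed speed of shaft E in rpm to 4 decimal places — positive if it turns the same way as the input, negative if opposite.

+365.4164 rpm (same as input, |ω| = 365.4164 rpm)

Stage 1 [64T→64T]: ω = 931.0000×64/64 = 931.0000 rpm, dir flips to −; running = −931.0000
Stage 2 [62T→91T]: ω = 931.0000×62/91 = 634.3077 rpm, dir flips to +; running = +634.3077
Stage 3 [53T→22T]: ω = 634.3077×53/22 = 1528.1049 rpm, dir flips to −; running = −1528.1049
Stage 4 [22T→92T]: ω = 1528.1049×22/92 = 365.4164 rpm, dir flips to +; running = +365.4164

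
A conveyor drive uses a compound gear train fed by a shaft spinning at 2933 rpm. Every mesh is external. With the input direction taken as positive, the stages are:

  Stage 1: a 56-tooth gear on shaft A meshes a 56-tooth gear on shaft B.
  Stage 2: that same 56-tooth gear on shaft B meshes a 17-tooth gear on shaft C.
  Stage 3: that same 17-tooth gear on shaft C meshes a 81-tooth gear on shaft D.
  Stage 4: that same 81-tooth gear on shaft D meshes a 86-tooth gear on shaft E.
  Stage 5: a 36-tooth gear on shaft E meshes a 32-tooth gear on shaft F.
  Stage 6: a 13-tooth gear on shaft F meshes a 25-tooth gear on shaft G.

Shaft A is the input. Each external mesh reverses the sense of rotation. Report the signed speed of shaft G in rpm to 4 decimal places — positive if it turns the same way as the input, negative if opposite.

+1117.2684 rpm (same as input, |ω| = 1117.2684 rpm)

Stage 1 [56T→56T]: ω = 2933.0000×56/56 = 2933.0000 rpm, dir flips to −; running = −2933.0000
Stage 2 [56T→17T]: ω = 2933.0000×56/17 = 9661.6471 rpm, dir flips to +; running = +9661.6471
Stage 3 [17T→81T]: ω = 9661.6471×17/81 = 2027.7531 rpm, dir flips to −; running = −2027.7531
Stage 4 [81T→86T]: ω = 2027.7531×81/86 = 1909.8605 rpm, dir flips to +; running = +1909.8605
Stage 5 [36T→32T]: ω = 1909.8605×36/32 = 2148.5930 rpm, dir flips to −; running = −2148.5930
Stage 6 [13T→25T]: ω = 2148.5930×13/25 = 1117.2684 rpm, dir flips to +; running = +1117.2684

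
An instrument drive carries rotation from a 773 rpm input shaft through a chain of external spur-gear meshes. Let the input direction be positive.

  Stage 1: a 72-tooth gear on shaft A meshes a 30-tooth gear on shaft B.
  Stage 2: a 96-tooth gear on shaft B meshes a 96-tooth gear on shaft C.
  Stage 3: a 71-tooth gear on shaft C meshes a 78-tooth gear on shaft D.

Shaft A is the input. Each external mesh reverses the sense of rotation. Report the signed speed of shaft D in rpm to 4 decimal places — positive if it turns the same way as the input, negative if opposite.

Stage 1 [72T→30T]: ω = 773.0000×72/30 = 1855.2000 rpm, dir flips to −; running = −1855.2000
Stage 2 [96T→96T]: ω = 1855.2000×96/96 = 1855.2000 rpm, dir flips to +; running = +1855.2000
Stage 3 [71T→78T]: ω = 1855.2000×71/78 = 1688.7077 rpm, dir flips to −; running = −1688.7077

-1688.7077 rpm (opposite to input, |ω| = 1688.7077 rpm)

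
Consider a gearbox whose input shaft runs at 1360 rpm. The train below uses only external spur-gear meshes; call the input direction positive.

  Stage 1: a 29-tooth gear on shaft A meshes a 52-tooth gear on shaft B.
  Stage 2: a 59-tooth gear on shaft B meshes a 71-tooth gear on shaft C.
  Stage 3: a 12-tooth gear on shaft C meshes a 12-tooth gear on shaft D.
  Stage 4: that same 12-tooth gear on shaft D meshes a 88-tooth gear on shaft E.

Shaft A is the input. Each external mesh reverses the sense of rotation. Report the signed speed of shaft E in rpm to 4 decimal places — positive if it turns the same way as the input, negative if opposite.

+85.9460 rpm (same as input, |ω| = 85.9460 rpm)

Stage 1 [29T→52T]: ω = 1360.0000×29/52 = 758.4615 rpm, dir flips to −; running = −758.4615
Stage 2 [59T→71T]: ω = 758.4615×59/71 = 630.2709 rpm, dir flips to +; running = +630.2709
Stage 3 [12T→12T]: ω = 630.2709×12/12 = 630.2709 rpm, dir flips to −; running = −630.2709
Stage 4 [12T→88T]: ω = 630.2709×12/88 = 85.9460 rpm, dir flips to +; running = +85.9460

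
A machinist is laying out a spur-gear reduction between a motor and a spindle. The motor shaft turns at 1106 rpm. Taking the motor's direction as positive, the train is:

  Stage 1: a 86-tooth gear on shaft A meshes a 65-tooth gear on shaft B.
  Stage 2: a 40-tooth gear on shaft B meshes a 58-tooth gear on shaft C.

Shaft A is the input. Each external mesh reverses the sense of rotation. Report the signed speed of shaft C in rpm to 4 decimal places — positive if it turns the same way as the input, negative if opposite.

Stage 1 [86T→65T]: ω = 1106.0000×86/65 = 1463.3231 rpm, dir flips to −; running = −1463.3231
Stage 2 [40T→58T]: ω = 1463.3231×40/58 = 1009.1883 rpm, dir flips to +; running = +1009.1883

+1009.1883 rpm (same as input, |ω| = 1009.1883 rpm)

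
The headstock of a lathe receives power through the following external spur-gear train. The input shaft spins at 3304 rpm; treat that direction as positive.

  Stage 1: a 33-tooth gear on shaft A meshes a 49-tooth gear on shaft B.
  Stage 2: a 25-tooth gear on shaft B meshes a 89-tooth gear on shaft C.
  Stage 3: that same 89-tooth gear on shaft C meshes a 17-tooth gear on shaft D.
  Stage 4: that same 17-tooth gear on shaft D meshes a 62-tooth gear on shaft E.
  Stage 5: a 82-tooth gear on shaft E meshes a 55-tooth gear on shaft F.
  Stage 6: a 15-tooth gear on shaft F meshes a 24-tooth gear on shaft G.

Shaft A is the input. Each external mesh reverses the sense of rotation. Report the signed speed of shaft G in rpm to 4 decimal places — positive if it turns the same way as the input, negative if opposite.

+836.0599 rpm (same as input, |ω| = 836.0599 rpm)

Stage 1 [33T→49T]: ω = 3304.0000×33/49 = 2225.1429 rpm, dir flips to −; running = −2225.1429
Stage 2 [25T→89T]: ω = 2225.1429×25/89 = 625.0401 rpm, dir flips to +; running = +625.0401
Stage 3 [89T→17T]: ω = 625.0401×89/17 = 3272.2689 rpm, dir flips to −; running = −3272.2689
Stage 4 [17T→62T]: ω = 3272.2689×17/62 = 897.2350 rpm, dir flips to +; running = +897.2350
Stage 5 [82T→55T]: ω = 897.2350×82/55 = 1337.6959 rpm, dir flips to −; running = −1337.6959
Stage 6 [15T→24T]: ω = 1337.6959×15/24 = 836.0599 rpm, dir flips to +; running = +836.0599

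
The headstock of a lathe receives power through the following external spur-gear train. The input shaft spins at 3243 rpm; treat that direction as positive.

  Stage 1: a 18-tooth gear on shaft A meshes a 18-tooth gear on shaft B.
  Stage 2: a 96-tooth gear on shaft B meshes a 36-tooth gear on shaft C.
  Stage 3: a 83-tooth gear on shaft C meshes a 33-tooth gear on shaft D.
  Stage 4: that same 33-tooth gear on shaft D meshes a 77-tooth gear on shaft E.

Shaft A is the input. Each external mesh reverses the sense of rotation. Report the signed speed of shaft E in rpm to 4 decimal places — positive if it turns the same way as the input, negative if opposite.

Stage 1 [18T→18T]: ω = 3243.0000×18/18 = 3243.0000 rpm, dir flips to −; running = −3243.0000
Stage 2 [96T→36T]: ω = 3243.0000×96/36 = 8648.0000 rpm, dir flips to +; running = +8648.0000
Stage 3 [83T→33T]: ω = 8648.0000×83/33 = 21751.0303 rpm, dir flips to −; running = −21751.0303
Stage 4 [33T→77T]: ω = 21751.0303×33/77 = 9321.8701 rpm, dir flips to +; running = +9321.8701

+9321.8701 rpm (same as input, |ω| = 9321.8701 rpm)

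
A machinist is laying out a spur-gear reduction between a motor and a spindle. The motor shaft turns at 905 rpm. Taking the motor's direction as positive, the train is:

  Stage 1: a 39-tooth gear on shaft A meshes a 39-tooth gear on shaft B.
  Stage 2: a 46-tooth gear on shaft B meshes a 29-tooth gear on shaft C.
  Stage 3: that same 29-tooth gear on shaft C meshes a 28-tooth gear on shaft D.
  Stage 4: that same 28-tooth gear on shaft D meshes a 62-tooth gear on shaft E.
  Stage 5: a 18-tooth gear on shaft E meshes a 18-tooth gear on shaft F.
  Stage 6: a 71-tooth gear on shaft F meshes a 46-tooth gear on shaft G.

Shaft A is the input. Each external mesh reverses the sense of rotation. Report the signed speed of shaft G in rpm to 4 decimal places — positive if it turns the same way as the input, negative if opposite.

Stage 1 [39T→39T]: ω = 905.0000×39/39 = 905.0000 rpm, dir flips to −; running = −905.0000
Stage 2 [46T→29T]: ω = 905.0000×46/29 = 1435.5172 rpm, dir flips to +; running = +1435.5172
Stage 3 [29T→28T]: ω = 1435.5172×29/28 = 1486.7857 rpm, dir flips to −; running = −1486.7857
Stage 4 [28T→62T]: ω = 1486.7857×28/62 = 671.4516 rpm, dir flips to +; running = +671.4516
Stage 5 [18T→18T]: ω = 671.4516×18/18 = 671.4516 rpm, dir flips to −; running = −671.4516
Stage 6 [71T→46T]: ω = 671.4516×71/46 = 1036.3710 rpm, dir flips to +; running = +1036.3710

+1036.3710 rpm (same as input, |ω| = 1036.3710 rpm)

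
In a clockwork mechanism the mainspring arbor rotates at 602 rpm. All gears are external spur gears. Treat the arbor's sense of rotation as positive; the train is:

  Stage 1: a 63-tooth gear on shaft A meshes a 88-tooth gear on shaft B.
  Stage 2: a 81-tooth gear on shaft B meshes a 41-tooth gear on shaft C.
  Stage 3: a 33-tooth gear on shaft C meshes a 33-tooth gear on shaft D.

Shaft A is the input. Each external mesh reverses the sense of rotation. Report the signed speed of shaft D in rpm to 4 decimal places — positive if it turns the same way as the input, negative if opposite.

Stage 1 [63T→88T]: ω = 602.0000×63/88 = 430.9773 rpm, dir flips to −; running = −430.9773
Stage 2 [81T→41T]: ω = 430.9773×81/41 = 851.4429 rpm, dir flips to +; running = +851.4429
Stage 3 [33T→33T]: ω = 851.4429×33/33 = 851.4429 rpm, dir flips to −; running = −851.4429

-851.4429 rpm (opposite to input, |ω| = 851.4429 rpm)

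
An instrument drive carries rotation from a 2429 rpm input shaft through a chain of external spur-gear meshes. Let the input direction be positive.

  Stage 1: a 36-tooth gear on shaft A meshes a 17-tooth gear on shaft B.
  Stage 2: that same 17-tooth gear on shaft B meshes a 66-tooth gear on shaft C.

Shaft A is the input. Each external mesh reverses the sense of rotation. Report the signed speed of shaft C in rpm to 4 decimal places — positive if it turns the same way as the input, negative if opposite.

Stage 1 [36T→17T]: ω = 2429.0000×36/17 = 5143.7647 rpm, dir flips to −; running = −5143.7647
Stage 2 [17T→66T]: ω = 5143.7647×17/66 = 1324.9091 rpm, dir flips to +; running = +1324.9091

+1324.9091 rpm (same as input, |ω| = 1324.9091 rpm)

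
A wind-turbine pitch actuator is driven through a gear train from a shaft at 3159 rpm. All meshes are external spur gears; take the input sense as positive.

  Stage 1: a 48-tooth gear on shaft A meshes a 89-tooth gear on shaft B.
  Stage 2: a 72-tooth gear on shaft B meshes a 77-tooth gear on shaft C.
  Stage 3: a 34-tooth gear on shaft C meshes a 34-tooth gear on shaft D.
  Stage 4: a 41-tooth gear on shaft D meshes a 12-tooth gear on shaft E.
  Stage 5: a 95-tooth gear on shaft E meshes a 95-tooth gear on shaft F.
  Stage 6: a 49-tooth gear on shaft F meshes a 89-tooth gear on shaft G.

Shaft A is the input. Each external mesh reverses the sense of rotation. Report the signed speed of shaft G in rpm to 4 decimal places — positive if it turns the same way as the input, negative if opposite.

Stage 1 [48T→89T]: ω = 3159.0000×48/89 = 1703.7303 rpm, dir flips to −; running = −1703.7303
Stage 2 [72T→77T]: ω = 1703.7303×72/77 = 1593.0985 rpm, dir flips to +; running = +1593.0985
Stage 3 [34T→34T]: ω = 1593.0985×34/34 = 1593.0985 rpm, dir flips to −; running = −1593.0985
Stage 4 [41T→12T]: ω = 1593.0985×41/12 = 5443.0865 rpm, dir flips to +; running = +5443.0865
Stage 5 [95T→95T]: ω = 5443.0865×95/95 = 5443.0865 rpm, dir flips to −; running = −5443.0865
Stage 6 [49T→89T]: ω = 5443.0865×49/89 = 2996.7555 rpm, dir flips to +; running = +2996.7555

+2996.7555 rpm (same as input, |ω| = 2996.7555 rpm)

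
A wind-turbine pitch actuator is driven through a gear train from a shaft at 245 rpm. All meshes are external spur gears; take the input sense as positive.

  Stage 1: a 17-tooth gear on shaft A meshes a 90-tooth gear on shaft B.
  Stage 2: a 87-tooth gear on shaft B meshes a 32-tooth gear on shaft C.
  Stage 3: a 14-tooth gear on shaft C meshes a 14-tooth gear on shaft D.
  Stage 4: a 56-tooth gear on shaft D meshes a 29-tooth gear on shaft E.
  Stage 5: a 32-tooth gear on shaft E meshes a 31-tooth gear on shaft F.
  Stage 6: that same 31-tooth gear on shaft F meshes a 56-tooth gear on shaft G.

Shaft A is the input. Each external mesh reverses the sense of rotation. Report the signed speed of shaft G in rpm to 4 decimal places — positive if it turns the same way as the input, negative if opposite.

+138.8333 rpm (same as input, |ω| = 138.8333 rpm)

Stage 1 [17T→90T]: ω = 245.0000×17/90 = 46.2778 rpm, dir flips to −; running = −46.2778
Stage 2 [87T→32T]: ω = 46.2778×87/32 = 125.8177 rpm, dir flips to +; running = +125.8177
Stage 3 [14T→14T]: ω = 125.8177×14/14 = 125.8177 rpm, dir flips to −; running = −125.8177
Stage 4 [56T→29T]: ω = 125.8177×56/29 = 242.9583 rpm, dir flips to +; running = +242.9583
Stage 5 [32T→31T]: ω = 242.9583×32/31 = 250.7957 rpm, dir flips to −; running = −250.7957
Stage 6 [31T→56T]: ω = 250.7957×31/56 = 138.8333 rpm, dir flips to +; running = +138.8333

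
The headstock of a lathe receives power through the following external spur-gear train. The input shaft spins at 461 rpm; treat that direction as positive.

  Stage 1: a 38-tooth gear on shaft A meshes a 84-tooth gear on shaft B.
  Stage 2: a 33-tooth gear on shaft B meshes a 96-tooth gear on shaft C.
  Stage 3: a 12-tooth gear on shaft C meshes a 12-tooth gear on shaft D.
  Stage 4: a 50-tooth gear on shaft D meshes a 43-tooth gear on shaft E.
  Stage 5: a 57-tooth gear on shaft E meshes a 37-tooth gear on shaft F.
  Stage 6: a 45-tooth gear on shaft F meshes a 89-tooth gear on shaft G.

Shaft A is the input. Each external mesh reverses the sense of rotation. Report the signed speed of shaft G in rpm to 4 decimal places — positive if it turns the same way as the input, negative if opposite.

+64.9300 rpm (same as input, |ω| = 64.9300 rpm)

Stage 1 [38T→84T]: ω = 461.0000×38/84 = 208.5476 rpm, dir flips to −; running = −208.5476
Stage 2 [33T→96T]: ω = 208.5476×33/96 = 71.6882 rpm, dir flips to +; running = +71.6882
Stage 3 [12T→12T]: ω = 71.6882×12/12 = 71.6882 rpm, dir flips to −; running = −71.6882
Stage 4 [50T→43T]: ω = 71.6882×50/43 = 83.3584 rpm, dir flips to +; running = +83.3584
Stage 5 [57T→37T]: ω = 83.3584×57/37 = 128.4170 rpm, dir flips to −; running = −128.4170
Stage 6 [45T→89T]: ω = 128.4170×45/89 = 64.9300 rpm, dir flips to +; running = +64.9300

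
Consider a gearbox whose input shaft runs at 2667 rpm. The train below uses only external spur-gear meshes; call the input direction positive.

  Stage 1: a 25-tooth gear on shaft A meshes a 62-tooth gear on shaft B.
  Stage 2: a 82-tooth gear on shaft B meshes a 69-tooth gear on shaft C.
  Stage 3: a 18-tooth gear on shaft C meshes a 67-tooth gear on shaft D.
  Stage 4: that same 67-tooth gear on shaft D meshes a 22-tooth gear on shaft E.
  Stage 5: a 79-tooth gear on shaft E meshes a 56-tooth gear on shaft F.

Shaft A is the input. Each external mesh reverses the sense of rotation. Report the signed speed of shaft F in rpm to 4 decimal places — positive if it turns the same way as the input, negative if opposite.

-1475.1120 rpm (opposite to input, |ω| = 1475.1120 rpm)

Stage 1 [25T→62T]: ω = 2667.0000×25/62 = 1075.4032 rpm, dir flips to −; running = −1075.4032
Stage 2 [82T→69T]: ω = 1075.4032×82/69 = 1278.0154 rpm, dir flips to +; running = +1278.0154
Stage 3 [18T→67T]: ω = 1278.0154×18/67 = 343.3474 rpm, dir flips to −; running = −343.3474
Stage 4 [67T→22T]: ω = 343.3474×67/22 = 1045.6490 rpm, dir flips to +; running = +1045.6490
Stage 5 [79T→56T]: ω = 1045.6490×79/56 = 1475.1120 rpm, dir flips to −; running = −1475.1120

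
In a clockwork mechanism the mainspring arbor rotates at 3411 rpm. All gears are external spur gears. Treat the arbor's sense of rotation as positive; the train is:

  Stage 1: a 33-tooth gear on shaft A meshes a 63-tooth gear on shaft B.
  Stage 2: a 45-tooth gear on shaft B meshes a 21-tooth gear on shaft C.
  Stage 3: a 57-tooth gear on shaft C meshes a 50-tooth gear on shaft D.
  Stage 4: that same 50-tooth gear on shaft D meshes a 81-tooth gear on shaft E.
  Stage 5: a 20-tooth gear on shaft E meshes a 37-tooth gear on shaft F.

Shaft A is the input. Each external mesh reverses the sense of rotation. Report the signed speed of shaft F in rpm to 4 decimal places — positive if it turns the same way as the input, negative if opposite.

Stage 1 [33T→63T]: ω = 3411.0000×33/63 = 1786.7143 rpm, dir flips to −; running = −1786.7143
Stage 2 [45T→21T]: ω = 1786.7143×45/21 = 3828.6735 rpm, dir flips to +; running = +3828.6735
Stage 3 [57T→50T]: ω = 3828.6735×57/50 = 4364.6878 rpm, dir flips to −; running = −4364.6878
Stage 4 [50T→81T]: ω = 4364.6878×50/81 = 2694.2517 rpm, dir flips to +; running = +2694.2517
Stage 5 [20T→37T]: ω = 2694.2517×20/37 = 1456.3523 rpm, dir flips to −; running = −1456.3523

-1456.3523 rpm (opposite to input, |ω| = 1456.3523 rpm)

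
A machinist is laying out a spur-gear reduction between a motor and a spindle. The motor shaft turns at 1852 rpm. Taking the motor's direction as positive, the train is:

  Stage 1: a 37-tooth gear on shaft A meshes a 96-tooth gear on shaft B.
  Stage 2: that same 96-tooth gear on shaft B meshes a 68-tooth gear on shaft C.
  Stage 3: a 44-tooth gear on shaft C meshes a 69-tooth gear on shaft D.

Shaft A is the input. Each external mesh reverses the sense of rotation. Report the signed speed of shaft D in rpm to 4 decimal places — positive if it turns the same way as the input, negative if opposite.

Stage 1 [37T→96T]: ω = 1852.0000×37/96 = 713.7917 rpm, dir flips to −; running = −713.7917
Stage 2 [96T→68T]: ω = 713.7917×96/68 = 1007.7059 rpm, dir flips to +; running = +1007.7059
Stage 3 [44T→69T]: ω = 1007.7059×44/69 = 642.5951 rpm, dir flips to −; running = −642.5951

-642.5951 rpm (opposite to input, |ω| = 642.5951 rpm)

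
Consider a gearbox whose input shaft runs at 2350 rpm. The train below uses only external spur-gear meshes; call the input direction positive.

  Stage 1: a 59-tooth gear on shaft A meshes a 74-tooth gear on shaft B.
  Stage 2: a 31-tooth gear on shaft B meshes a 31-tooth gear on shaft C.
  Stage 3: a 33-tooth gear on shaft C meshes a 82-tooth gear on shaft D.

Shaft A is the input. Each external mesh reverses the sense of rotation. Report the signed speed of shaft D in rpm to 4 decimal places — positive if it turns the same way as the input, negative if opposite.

-754.0293 rpm (opposite to input, |ω| = 754.0293 rpm)

Stage 1 [59T→74T]: ω = 2350.0000×59/74 = 1873.6486 rpm, dir flips to −; running = −1873.6486
Stage 2 [31T→31T]: ω = 1873.6486×31/31 = 1873.6486 rpm, dir flips to +; running = +1873.6486
Stage 3 [33T→82T]: ω = 1873.6486×33/82 = 754.0293 rpm, dir flips to −; running = −754.0293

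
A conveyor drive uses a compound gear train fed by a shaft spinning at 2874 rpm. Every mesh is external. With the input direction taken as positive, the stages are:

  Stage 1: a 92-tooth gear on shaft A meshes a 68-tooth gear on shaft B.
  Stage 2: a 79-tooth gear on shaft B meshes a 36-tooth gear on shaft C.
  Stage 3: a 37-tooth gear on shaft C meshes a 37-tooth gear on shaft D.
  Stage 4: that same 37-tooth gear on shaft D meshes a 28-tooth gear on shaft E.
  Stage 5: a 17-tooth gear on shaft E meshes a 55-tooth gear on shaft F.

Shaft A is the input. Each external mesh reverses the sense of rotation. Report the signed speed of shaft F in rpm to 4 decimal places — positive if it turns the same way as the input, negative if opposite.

Stage 1 [92T→68T]: ω = 2874.0000×92/68 = 3888.3529 rpm, dir flips to −; running = −3888.3529
Stage 2 [79T→36T]: ω = 3888.3529×79/36 = 8532.7745 rpm, dir flips to +; running = +8532.7745
Stage 3 [37T→37T]: ω = 8532.7745×37/37 = 8532.7745 rpm, dir flips to −; running = −8532.7745
Stage 4 [37T→28T]: ω = 8532.7745×37/28 = 11275.4520 rpm, dir flips to +; running = +11275.4520
Stage 5 [17T→55T]: ω = 11275.4520×17/55 = 3485.1397 rpm, dir flips to −; running = −3485.1397

-3485.1397 rpm (opposite to input, |ω| = 3485.1397 rpm)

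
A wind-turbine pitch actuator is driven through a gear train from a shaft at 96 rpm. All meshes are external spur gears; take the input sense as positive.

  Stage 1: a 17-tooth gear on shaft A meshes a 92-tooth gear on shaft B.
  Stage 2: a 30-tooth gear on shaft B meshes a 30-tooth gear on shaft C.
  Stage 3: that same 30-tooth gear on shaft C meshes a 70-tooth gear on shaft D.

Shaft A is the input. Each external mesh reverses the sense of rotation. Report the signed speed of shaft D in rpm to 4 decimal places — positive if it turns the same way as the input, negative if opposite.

-7.6025 rpm (opposite to input, |ω| = 7.6025 rpm)

Stage 1 [17T→92T]: ω = 96.0000×17/92 = 17.7391 rpm, dir flips to −; running = −17.7391
Stage 2 [30T→30T]: ω = 17.7391×30/30 = 17.7391 rpm, dir flips to +; running = +17.7391
Stage 3 [30T→70T]: ω = 17.7391×30/70 = 7.6025 rpm, dir flips to −; running = −7.6025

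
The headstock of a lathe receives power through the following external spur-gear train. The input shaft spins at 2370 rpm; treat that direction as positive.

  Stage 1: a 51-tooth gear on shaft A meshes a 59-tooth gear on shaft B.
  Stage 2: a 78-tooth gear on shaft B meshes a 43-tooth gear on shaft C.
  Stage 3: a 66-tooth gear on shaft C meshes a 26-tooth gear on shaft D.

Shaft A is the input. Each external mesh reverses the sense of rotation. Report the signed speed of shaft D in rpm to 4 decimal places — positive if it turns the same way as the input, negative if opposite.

Stage 1 [51T→59T]: ω = 2370.0000×51/59 = 2048.6441 rpm, dir flips to −; running = −2048.6441
Stage 2 [78T→43T]: ω = 2048.6441×78/43 = 3716.1451 rpm, dir flips to +; running = +3716.1451
Stage 3 [66T→26T]: ω = 3716.1451×66/26 = 9433.2913 rpm, dir flips to −; running = −9433.2913

-9433.2913 rpm (opposite to input, |ω| = 9433.2913 rpm)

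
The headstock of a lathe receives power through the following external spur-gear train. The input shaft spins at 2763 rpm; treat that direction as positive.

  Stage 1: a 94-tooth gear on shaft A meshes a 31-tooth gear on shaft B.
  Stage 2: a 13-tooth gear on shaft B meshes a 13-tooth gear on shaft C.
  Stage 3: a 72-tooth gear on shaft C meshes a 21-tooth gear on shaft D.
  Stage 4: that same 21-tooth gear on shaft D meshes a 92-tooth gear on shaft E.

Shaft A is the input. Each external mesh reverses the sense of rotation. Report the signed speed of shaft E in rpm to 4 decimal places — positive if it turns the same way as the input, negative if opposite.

+6556.7966 rpm (same as input, |ω| = 6556.7966 rpm)

Stage 1 [94T→31T]: ω = 2763.0000×94/31 = 8378.1290 rpm, dir flips to −; running = −8378.1290
Stage 2 [13T→13T]: ω = 8378.1290×13/13 = 8378.1290 rpm, dir flips to +; running = +8378.1290
Stage 3 [72T→21T]: ω = 8378.1290×72/21 = 28725.0138 rpm, dir flips to −; running = −28725.0138
Stage 4 [21T→92T]: ω = 28725.0138×21/92 = 6556.7966 rpm, dir flips to +; running = +6556.7966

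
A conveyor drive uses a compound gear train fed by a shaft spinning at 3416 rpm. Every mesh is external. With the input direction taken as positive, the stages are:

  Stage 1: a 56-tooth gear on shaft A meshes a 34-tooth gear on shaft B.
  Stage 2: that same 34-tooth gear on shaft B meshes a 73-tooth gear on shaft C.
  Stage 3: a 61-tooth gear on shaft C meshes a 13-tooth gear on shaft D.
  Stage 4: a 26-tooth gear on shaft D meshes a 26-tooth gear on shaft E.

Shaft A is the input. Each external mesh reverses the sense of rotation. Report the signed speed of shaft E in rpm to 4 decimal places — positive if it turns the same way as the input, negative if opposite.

Stage 1 [56T→34T]: ω = 3416.0000×56/34 = 5626.3529 rpm, dir flips to −; running = −5626.3529
Stage 2 [34T→73T]: ω = 5626.3529×34/73 = 2620.4932 rpm, dir flips to +; running = +2620.4932
Stage 3 [61T→13T]: ω = 2620.4932×61/13 = 12296.1602 rpm, dir flips to −; running = −12296.1602
Stage 4 [26T→26T]: ω = 12296.1602×26/26 = 12296.1602 rpm, dir flips to +; running = +12296.1602

+12296.1602 rpm (same as input, |ω| = 12296.1602 rpm)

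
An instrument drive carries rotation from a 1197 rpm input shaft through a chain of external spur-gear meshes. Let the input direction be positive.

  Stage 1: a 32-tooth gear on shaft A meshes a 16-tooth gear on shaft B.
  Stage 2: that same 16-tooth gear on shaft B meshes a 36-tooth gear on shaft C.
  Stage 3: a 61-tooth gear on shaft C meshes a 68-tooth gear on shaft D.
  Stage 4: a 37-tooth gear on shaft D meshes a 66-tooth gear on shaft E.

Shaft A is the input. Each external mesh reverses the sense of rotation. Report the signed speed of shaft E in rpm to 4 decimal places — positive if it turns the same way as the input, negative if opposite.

Stage 1 [32T→16T]: ω = 1197.0000×32/16 = 2394.0000 rpm, dir flips to −; running = −2394.0000
Stage 2 [16T→36T]: ω = 2394.0000×16/36 = 1064.0000 rpm, dir flips to +; running = +1064.0000
Stage 3 [61T→68T]: ω = 1064.0000×61/68 = 954.4706 rpm, dir flips to −; running = −954.4706
Stage 4 [37T→66T]: ω = 954.4706×37/66 = 535.0820 rpm, dir flips to +; running = +535.0820

+535.0820 rpm (same as input, |ω| = 535.0820 rpm)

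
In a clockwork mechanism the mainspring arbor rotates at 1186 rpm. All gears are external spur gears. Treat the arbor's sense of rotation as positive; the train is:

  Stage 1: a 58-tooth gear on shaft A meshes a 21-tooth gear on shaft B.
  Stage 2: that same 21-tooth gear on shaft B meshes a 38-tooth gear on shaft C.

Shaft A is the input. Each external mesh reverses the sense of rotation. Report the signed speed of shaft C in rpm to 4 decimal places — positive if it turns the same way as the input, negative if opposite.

+1810.2105 rpm (same as input, |ω| = 1810.2105 rpm)

Stage 1 [58T→21T]: ω = 1186.0000×58/21 = 3275.6190 rpm, dir flips to −; running = −3275.6190
Stage 2 [21T→38T]: ω = 3275.6190×21/38 = 1810.2105 rpm, dir flips to +; running = +1810.2105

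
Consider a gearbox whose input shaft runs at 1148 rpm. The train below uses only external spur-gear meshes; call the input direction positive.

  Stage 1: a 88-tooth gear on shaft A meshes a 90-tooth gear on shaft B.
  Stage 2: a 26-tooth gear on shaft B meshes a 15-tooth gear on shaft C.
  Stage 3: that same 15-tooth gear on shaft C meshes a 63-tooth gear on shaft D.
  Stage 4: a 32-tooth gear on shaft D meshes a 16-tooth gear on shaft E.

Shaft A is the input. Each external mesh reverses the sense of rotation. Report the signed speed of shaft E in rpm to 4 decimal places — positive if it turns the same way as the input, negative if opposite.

+926.4988 rpm (same as input, |ω| = 926.4988 rpm)

Stage 1 [88T→90T]: ω = 1148.0000×88/90 = 1122.4889 rpm, dir flips to −; running = −1122.4889
Stage 2 [26T→15T]: ω = 1122.4889×26/15 = 1945.6474 rpm, dir flips to +; running = +1945.6474
Stage 3 [15T→63T]: ω = 1945.6474×15/63 = 463.2494 rpm, dir flips to −; running = −463.2494
Stage 4 [32T→16T]: ω = 463.2494×32/16 = 926.4988 rpm, dir flips to +; running = +926.4988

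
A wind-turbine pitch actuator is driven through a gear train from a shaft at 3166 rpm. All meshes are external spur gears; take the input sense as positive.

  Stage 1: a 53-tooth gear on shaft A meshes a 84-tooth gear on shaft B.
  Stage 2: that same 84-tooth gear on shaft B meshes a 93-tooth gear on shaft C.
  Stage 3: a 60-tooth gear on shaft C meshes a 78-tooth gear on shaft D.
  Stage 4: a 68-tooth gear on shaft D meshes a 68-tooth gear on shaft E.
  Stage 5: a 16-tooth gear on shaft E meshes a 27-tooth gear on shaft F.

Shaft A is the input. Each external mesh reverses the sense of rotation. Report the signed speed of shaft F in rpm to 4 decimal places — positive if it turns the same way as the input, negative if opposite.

Stage 1 [53T→84T]: ω = 3166.0000×53/84 = 1997.5952 rpm, dir flips to −; running = −1997.5952
Stage 2 [84T→93T]: ω = 1997.5952×84/93 = 1804.2796 rpm, dir flips to +; running = +1804.2796
Stage 3 [60T→78T]: ω = 1804.2796×60/78 = 1387.9074 rpm, dir flips to −; running = −1387.9074
Stage 4 [68T→68T]: ω = 1387.9074×68/68 = 1387.9074 rpm, dir flips to +; running = +1387.9074
Stage 5 [16T→27T]: ω = 1387.9074×16/27 = 822.4636 rpm, dir flips to −; running = −822.4636

-822.4636 rpm (opposite to input, |ω| = 822.4636 rpm)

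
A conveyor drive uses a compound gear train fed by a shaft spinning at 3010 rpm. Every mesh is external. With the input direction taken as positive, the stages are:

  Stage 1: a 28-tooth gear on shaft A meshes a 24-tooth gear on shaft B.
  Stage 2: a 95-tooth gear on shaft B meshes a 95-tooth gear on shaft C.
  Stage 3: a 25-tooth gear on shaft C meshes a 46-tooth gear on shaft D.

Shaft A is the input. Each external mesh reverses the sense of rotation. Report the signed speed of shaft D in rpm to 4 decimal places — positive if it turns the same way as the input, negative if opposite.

-1908.5145 rpm (opposite to input, |ω| = 1908.5145 rpm)

Stage 1 [28T→24T]: ω = 3010.0000×28/24 = 3511.6667 rpm, dir flips to −; running = −3511.6667
Stage 2 [95T→95T]: ω = 3511.6667×95/95 = 3511.6667 rpm, dir flips to +; running = +3511.6667
Stage 3 [25T→46T]: ω = 3511.6667×25/46 = 1908.5145 rpm, dir flips to −; running = −1908.5145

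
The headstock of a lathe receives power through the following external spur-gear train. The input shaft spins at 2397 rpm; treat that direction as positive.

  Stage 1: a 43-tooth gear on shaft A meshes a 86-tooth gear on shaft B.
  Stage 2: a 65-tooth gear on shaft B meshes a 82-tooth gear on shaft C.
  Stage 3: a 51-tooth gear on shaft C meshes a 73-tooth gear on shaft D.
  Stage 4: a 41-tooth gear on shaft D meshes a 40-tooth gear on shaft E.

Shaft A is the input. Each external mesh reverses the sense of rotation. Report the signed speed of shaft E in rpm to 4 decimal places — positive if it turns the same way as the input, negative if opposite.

+680.3129 rpm (same as input, |ω| = 680.3129 rpm)

Stage 1 [43T→86T]: ω = 2397.0000×43/86 = 1198.5000 rpm, dir flips to −; running = −1198.5000
Stage 2 [65T→82T]: ω = 1198.5000×65/82 = 950.0305 rpm, dir flips to +; running = +950.0305
Stage 3 [51T→73T]: ω = 950.0305×51/73 = 663.7199 rpm, dir flips to −; running = −663.7199
Stage 4 [41T→40T]: ω = 663.7199×41/40 = 680.3129 rpm, dir flips to +; running = +680.3129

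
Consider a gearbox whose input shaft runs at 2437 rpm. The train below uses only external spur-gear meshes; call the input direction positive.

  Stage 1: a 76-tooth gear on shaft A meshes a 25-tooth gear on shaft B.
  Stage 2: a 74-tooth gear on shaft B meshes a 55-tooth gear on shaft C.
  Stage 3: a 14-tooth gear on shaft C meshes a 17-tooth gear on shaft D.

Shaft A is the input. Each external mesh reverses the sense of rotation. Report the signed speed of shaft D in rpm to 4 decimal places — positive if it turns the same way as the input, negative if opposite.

-8208.7543 rpm (opposite to input, |ω| = 8208.7543 rpm)

Stage 1 [76T→25T]: ω = 2437.0000×76/25 = 7408.4800 rpm, dir flips to −; running = −7408.4800
Stage 2 [74T→55T]: ω = 7408.4800×74/55 = 9967.7731 rpm, dir flips to +; running = +9967.7731
Stage 3 [14T→17T]: ω = 9967.7731×14/17 = 8208.7543 rpm, dir flips to −; running = −8208.7543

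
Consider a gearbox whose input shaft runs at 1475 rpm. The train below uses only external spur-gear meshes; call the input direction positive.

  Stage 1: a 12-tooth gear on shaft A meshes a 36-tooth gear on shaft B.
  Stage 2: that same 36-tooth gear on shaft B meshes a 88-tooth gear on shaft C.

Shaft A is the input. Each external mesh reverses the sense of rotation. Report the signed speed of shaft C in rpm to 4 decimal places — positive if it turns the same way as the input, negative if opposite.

+201.1364 rpm (same as input, |ω| = 201.1364 rpm)

Stage 1 [12T→36T]: ω = 1475.0000×12/36 = 491.6667 rpm, dir flips to −; running = −491.6667
Stage 2 [36T→88T]: ω = 491.6667×36/88 = 201.1364 rpm, dir flips to +; running = +201.1364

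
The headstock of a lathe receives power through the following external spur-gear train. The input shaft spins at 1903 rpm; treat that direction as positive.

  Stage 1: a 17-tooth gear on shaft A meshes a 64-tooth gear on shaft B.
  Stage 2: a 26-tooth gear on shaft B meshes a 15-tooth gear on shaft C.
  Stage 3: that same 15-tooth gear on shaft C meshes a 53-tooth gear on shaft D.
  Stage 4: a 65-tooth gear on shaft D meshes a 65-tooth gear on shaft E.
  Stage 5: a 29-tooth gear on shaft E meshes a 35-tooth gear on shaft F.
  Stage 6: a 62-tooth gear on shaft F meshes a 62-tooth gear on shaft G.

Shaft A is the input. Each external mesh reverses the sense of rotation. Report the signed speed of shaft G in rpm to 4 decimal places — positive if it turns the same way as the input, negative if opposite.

Stage 1 [17T→64T]: ω = 1903.0000×17/64 = 505.4844 rpm, dir flips to −; running = −505.4844
Stage 2 [26T→15T]: ω = 505.4844×26/15 = 876.1729 rpm, dir flips to +; running = +876.1729
Stage 3 [15T→53T]: ω = 876.1729×15/53 = 247.9735 rpm, dir flips to −; running = −247.9735
Stage 4 [65T→65T]: ω = 247.9735×65/65 = 247.9735 rpm, dir flips to +; running = +247.9735
Stage 5 [29T→35T]: ω = 247.9735×29/35 = 205.4637 rpm, dir flips to −; running = −205.4637
Stage 6 [62T→62T]: ω = 205.4637×62/62 = 205.4637 rpm, dir flips to +; running = +205.4637

+205.4637 rpm (same as input, |ω| = 205.4637 rpm)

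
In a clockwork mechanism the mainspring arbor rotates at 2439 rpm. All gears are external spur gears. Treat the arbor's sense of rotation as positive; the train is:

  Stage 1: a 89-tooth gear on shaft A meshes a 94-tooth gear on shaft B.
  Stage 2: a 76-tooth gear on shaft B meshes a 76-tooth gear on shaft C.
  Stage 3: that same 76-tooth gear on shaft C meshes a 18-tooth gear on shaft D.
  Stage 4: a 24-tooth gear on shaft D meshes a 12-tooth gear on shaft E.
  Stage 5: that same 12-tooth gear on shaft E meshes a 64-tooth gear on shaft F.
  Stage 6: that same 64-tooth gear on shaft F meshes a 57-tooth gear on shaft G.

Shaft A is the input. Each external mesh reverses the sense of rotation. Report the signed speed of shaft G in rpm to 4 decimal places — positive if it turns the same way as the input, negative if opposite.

Stage 1 [89T→94T]: ω = 2439.0000×89/94 = 2309.2660 rpm, dir flips to −; running = −2309.2660
Stage 2 [76T→76T]: ω = 2309.2660×76/76 = 2309.2660 rpm, dir flips to +; running = +2309.2660
Stage 3 [76T→18T]: ω = 2309.2660×76/18 = 9750.2340 rpm, dir flips to −; running = −9750.2340
Stage 4 [24T→12T]: ω = 9750.2340×24/12 = 19500.4681 rpm, dir flips to +; running = +19500.4681
Stage 5 [12T→64T]: ω = 19500.4681×12/64 = 3656.3378 rpm, dir flips to −; running = −3656.3378
Stage 6 [64T→57T]: ω = 3656.3378×64/57 = 4105.3617 rpm, dir flips to +; running = +4105.3617

+4105.3617 rpm (same as input, |ω| = 4105.3617 rpm)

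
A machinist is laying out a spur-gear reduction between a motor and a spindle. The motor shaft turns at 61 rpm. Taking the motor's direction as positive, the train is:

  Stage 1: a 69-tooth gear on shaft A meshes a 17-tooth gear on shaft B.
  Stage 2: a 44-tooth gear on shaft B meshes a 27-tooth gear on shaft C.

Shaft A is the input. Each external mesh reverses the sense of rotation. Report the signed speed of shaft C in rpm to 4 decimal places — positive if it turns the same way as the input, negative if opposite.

Stage 1 [69T→17T]: ω = 61.0000×69/17 = 247.5882 rpm, dir flips to −; running = −247.5882
Stage 2 [44T→27T]: ω = 247.5882×44/27 = 403.4771 rpm, dir flips to +; running = +403.4771

+403.4771 rpm (same as input, |ω| = 403.4771 rpm)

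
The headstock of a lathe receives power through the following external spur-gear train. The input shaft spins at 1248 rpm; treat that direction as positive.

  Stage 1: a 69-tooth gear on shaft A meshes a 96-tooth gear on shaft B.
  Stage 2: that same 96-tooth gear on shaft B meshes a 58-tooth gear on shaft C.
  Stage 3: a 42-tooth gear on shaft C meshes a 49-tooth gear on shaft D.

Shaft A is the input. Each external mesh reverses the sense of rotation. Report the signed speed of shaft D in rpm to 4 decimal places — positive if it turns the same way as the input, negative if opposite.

Stage 1 [69T→96T]: ω = 1248.0000×69/96 = 897.0000 rpm, dir flips to −; running = −897.0000
Stage 2 [96T→58T]: ω = 897.0000×96/58 = 1484.6897 rpm, dir flips to +; running = +1484.6897
Stage 3 [42T→49T]: ω = 1484.6897×42/49 = 1272.5911 rpm, dir flips to −; running = −1272.5911

-1272.5911 rpm (opposite to input, |ω| = 1272.5911 rpm)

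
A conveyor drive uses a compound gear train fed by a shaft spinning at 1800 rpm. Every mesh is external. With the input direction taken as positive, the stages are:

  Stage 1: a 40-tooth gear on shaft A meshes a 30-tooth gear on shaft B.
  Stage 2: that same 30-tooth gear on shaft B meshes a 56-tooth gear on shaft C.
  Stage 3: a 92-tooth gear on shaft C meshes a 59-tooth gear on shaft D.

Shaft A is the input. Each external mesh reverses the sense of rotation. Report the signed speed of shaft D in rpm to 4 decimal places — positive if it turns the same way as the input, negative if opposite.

-2004.8426 rpm (opposite to input, |ω| = 2004.8426 rpm)

Stage 1 [40T→30T]: ω = 1800.0000×40/30 = 2400.0000 rpm, dir flips to −; running = −2400.0000
Stage 2 [30T→56T]: ω = 2400.0000×30/56 = 1285.7143 rpm, dir flips to +; running = +1285.7143
Stage 3 [92T→59T]: ω = 1285.7143×92/59 = 2004.8426 rpm, dir flips to −; running = −2004.8426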